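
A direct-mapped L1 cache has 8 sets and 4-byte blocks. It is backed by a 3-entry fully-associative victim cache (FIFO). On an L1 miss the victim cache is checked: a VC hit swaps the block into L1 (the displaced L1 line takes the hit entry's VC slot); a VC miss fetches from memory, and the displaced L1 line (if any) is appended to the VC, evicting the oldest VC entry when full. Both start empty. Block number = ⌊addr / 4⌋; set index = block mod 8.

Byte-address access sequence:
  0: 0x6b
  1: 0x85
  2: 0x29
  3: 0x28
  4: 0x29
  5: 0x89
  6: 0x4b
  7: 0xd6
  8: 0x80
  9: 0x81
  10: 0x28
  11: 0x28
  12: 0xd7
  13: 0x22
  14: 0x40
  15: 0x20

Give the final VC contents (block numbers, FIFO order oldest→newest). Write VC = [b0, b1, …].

VC = [34, 32, 16]

0: 0x6b (blk 26, set 2) → MISS  vc=[]
1: 0x85 (blk 33, set 1) → MISS  vc=[]
2: 0x29 (blk 10, set 2) → MISS  vc=[26]
3: 0x28 (blk 10, set 2) → L1-HIT  vc=[26]
4: 0x29 (blk 10, set 2) → L1-HIT  vc=[26]
5: 0x89 (blk 34, set 2) → MISS  vc=[26, 10]
6: 0x4b (blk 18, set 2) → MISS  vc=[26, 10, 34]
7: 0xd6 (blk 53, set 5) → MISS  vc=[26, 10, 34]
8: 0x80 (blk 32, set 0) → MISS  vc=[26, 10, 34]
9: 0x81 (blk 32, set 0) → L1-HIT  vc=[26, 10, 34]
10: 0x28 (blk 10, set 2) → VC-HIT  vc=[26, 18, 34]
11: 0x28 (blk 10, set 2) → L1-HIT  vc=[26, 18, 34]
12: 0xd7 (blk 53, set 5) → L1-HIT  vc=[26, 18, 34]
13: 0x22 (blk 8, set 0) → MISS  vc=[18, 34, 32]
14: 0x40 (blk 16, set 0) → MISS  vc=[34, 32, 8]
15: 0x20 (blk 8, set 0) → VC-HIT  vc=[34, 32, 16]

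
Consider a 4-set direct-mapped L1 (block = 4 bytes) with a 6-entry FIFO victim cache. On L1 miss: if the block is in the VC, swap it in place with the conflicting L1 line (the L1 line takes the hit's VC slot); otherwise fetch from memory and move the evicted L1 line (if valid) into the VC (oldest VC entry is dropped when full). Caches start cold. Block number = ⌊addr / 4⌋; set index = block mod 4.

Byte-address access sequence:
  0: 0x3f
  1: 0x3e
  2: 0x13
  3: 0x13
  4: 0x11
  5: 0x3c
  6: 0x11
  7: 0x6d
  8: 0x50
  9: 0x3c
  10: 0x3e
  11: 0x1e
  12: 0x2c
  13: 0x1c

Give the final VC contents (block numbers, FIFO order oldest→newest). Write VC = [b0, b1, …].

VC = [27, 4, 15, 11]

#0 0x3f→b15/s3 MISS; vc=[]
#1 0x3e→b15/s3 L1-HIT; vc=[]
#2 0x13→b4/s0 MISS; vc=[]
#3 0x13→b4/s0 L1-HIT; vc=[]
#4 0x11→b4/s0 L1-HIT; vc=[]
#5 0x3c→b15/s3 L1-HIT; vc=[]
#6 0x11→b4/s0 L1-HIT; vc=[]
#7 0x6d→b27/s3 MISS; vc=[15]
#8 0x50→b20/s0 MISS; vc=[15,4]
#9 0x3c→b15/s3 VC-HIT; vc=[27,4]
#10 0x3e→b15/s3 L1-HIT; vc=[27,4]
#11 0x1e→b7/s3 MISS; vc=[27,4,15]
#12 0x2c→b11/s3 MISS; vc=[27,4,15,7]
#13 0x1c→b7/s3 VC-HIT; vc=[27,4,15,11]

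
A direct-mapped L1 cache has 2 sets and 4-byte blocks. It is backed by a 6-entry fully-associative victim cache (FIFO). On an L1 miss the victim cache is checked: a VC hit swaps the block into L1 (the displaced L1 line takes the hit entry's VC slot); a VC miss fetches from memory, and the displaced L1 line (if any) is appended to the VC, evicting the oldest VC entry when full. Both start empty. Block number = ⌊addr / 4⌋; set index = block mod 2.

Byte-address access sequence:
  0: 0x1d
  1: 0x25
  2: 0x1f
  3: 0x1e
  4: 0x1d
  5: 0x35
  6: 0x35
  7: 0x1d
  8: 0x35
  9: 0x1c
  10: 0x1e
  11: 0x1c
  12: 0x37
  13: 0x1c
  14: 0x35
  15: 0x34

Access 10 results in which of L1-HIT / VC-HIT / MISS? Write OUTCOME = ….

OUTCOME = L1-HIT

#0 0x1d→b7/s1 MISS; vc=[]
#1 0x25→b9/s1 MISS; vc=[7]
#2 0x1f→b7/s1 VC-HIT; vc=[9]
#3 0x1e→b7/s1 L1-HIT; vc=[9]
#4 0x1d→b7/s1 L1-HIT; vc=[9]
#5 0x35→b13/s1 MISS; vc=[9,7]
#6 0x35→b13/s1 L1-HIT; vc=[9,7]
#7 0x1d→b7/s1 VC-HIT; vc=[9,13]
#8 0x35→b13/s1 VC-HIT; vc=[9,7]
#9 0x1c→b7/s1 VC-HIT; vc=[9,13]
#10 0x1e→b7/s1 L1-HIT; vc=[9,13]
#11 0x1c→b7/s1 L1-HIT; vc=[9,13]
#12 0x37→b13/s1 VC-HIT; vc=[9,7]
#13 0x1c→b7/s1 VC-HIT; vc=[9,13]
#14 0x35→b13/s1 VC-HIT; vc=[9,7]
#15 0x34→b13/s1 L1-HIT; vc=[9,7]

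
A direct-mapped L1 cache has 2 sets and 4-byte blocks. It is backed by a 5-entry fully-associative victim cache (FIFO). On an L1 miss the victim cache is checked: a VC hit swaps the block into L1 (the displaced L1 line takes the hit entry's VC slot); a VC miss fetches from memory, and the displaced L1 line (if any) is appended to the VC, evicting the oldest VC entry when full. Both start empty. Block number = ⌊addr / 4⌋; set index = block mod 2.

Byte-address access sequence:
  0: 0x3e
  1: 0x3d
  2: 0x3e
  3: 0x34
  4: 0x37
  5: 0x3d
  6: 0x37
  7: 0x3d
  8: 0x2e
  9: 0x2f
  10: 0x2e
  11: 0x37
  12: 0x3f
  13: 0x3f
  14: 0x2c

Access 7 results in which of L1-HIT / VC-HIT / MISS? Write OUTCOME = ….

  [0] addr=0x3e blk=15 s=1: MISS | VC []
  [1] addr=0x3d blk=15 s=1: L1-HIT | VC []
  [2] addr=0x3e blk=15 s=1: L1-HIT | VC []
  [3] addr=0x34 blk=13 s=1: MISS | VC [15]
  [4] addr=0x37 blk=13 s=1: L1-HIT | VC [15]
  [5] addr=0x3d blk=15 s=1: VC-HIT | VC [13]
  [6] addr=0x37 blk=13 s=1: VC-HIT | VC [15]
  [7] addr=0x3d blk=15 s=1: VC-HIT | VC [13]
  [8] addr=0x2e blk=11 s=1: MISS | VC [13, 15]
  [9] addr=0x2f blk=11 s=1: L1-HIT | VC [13, 15]
  [10] addr=0x2e blk=11 s=1: L1-HIT | VC [13, 15]
  [11] addr=0x37 blk=13 s=1: VC-HIT | VC [11, 15]
  [12] addr=0x3f blk=15 s=1: VC-HIT | VC [11, 13]
  [13] addr=0x3f blk=15 s=1: L1-HIT | VC [11, 13]
  [14] addr=0x2c blk=11 s=1: VC-HIT | VC [15, 13]

OUTCOME = VC-HIT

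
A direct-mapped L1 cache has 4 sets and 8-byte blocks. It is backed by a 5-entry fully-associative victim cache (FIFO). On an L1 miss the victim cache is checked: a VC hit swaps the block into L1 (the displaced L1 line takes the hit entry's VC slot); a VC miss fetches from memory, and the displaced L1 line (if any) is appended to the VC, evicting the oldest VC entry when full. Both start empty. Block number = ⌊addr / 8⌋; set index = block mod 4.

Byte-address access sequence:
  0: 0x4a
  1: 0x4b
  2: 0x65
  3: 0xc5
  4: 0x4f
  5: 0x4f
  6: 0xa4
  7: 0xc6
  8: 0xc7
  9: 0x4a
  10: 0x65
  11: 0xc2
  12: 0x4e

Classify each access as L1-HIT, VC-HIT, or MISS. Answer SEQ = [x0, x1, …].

SEQ = [MISS, L1-HIT, MISS, MISS, L1-HIT, L1-HIT, MISS, VC-HIT, L1-HIT, L1-HIT, VC-HIT, VC-HIT, L1-HIT]

#0 0x4a→b9/s1 MISS; vc=[]
#1 0x4b→b9/s1 L1-HIT; vc=[]
#2 0x65→b12/s0 MISS; vc=[]
#3 0xc5→b24/s0 MISS; vc=[12]
#4 0x4f→b9/s1 L1-HIT; vc=[12]
#5 0x4f→b9/s1 L1-HIT; vc=[12]
#6 0xa4→b20/s0 MISS; vc=[12,24]
#7 0xc6→b24/s0 VC-HIT; vc=[12,20]
#8 0xc7→b24/s0 L1-HIT; vc=[12,20]
#9 0x4a→b9/s1 L1-HIT; vc=[12,20]
#10 0x65→b12/s0 VC-HIT; vc=[24,20]
#11 0xc2→b24/s0 VC-HIT; vc=[12,20]
#12 0x4e→b9/s1 L1-HIT; vc=[12,20]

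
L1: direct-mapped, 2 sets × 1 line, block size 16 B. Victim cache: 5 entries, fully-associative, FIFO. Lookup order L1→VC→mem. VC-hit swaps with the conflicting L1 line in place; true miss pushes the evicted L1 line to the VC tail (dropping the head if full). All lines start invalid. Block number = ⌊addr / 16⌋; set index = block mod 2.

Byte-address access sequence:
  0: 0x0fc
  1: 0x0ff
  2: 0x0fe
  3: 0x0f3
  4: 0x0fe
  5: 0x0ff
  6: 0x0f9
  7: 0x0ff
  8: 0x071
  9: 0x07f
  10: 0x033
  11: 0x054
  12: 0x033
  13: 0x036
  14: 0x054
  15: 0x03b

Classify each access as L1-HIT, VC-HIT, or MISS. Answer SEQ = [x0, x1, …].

#0 0xfc→b15/s1 MISS; vc=[]
#1 0xff→b15/s1 L1-HIT; vc=[]
#2 0xfe→b15/s1 L1-HIT; vc=[]
#3 0xf3→b15/s1 L1-HIT; vc=[]
#4 0xfe→b15/s1 L1-HIT; vc=[]
#5 0xff→b15/s1 L1-HIT; vc=[]
#6 0xf9→b15/s1 L1-HIT; vc=[]
#7 0xff→b15/s1 L1-HIT; vc=[]
#8 0x71→b7/s1 MISS; vc=[15]
#9 0x7f→b7/s1 L1-HIT; vc=[15]
#10 0x33→b3/s1 MISS; vc=[15,7]
#11 0x54→b5/s1 MISS; vc=[15,7,3]
#12 0x33→b3/s1 VC-HIT; vc=[15,7,5]
#13 0x36→b3/s1 L1-HIT; vc=[15,7,5]
#14 0x54→b5/s1 VC-HIT; vc=[15,7,3]
#15 0x3b→b3/s1 VC-HIT; vc=[15,7,5]

SEQ = [MISS, L1-HIT, L1-HIT, L1-HIT, L1-HIT, L1-HIT, L1-HIT, L1-HIT, MISS, L1-HIT, MISS, MISS, VC-HIT, L1-HIT, VC-HIT, VC-HIT]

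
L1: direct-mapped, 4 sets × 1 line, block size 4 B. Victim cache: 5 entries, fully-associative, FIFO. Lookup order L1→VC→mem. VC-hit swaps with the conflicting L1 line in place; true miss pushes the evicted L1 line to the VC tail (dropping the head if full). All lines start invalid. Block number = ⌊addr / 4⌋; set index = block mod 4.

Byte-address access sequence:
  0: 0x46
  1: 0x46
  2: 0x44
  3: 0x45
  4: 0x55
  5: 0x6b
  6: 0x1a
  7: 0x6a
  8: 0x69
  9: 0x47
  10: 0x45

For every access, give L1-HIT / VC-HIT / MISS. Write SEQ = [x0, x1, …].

SEQ = [MISS, L1-HIT, L1-HIT, L1-HIT, MISS, MISS, MISS, VC-HIT, L1-HIT, VC-HIT, L1-HIT]

0: 0x46 (blk 17, set 1) → MISS  vc=[]
1: 0x46 (blk 17, set 1) → L1-HIT  vc=[]
2: 0x44 (blk 17, set 1) → L1-HIT  vc=[]
3: 0x45 (blk 17, set 1) → L1-HIT  vc=[]
4: 0x55 (blk 21, set 1) → MISS  vc=[17]
5: 0x6b (blk 26, set 2) → MISS  vc=[17]
6: 0x1a (blk 6, set 2) → MISS  vc=[17, 26]
7: 0x6a (blk 26, set 2) → VC-HIT  vc=[17, 6]
8: 0x69 (blk 26, set 2) → L1-HIT  vc=[17, 6]
9: 0x47 (blk 17, set 1) → VC-HIT  vc=[21, 6]
10: 0x45 (blk 17, set 1) → L1-HIT  vc=[21, 6]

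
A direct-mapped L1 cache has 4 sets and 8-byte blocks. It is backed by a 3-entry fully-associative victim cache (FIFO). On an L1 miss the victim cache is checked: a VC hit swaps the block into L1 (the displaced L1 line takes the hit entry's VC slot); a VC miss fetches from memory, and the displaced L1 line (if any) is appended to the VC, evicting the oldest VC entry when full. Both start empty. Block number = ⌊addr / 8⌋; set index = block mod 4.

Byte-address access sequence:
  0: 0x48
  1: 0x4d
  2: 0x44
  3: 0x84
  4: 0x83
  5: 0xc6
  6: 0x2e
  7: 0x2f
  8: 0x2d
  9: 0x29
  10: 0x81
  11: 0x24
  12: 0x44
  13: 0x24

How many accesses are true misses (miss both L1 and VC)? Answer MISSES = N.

MISSES = 7

  [0] addr=0x48 blk=9 s=1: MISS | VC []
  [1] addr=0x4d blk=9 s=1: L1-HIT | VC []
  [2] addr=0x44 blk=8 s=0: MISS | VC []
  [3] addr=0x84 blk=16 s=0: MISS | VC [8]
  [4] addr=0x83 blk=16 s=0: L1-HIT | VC [8]
  [5] addr=0xc6 blk=24 s=0: MISS | VC [8, 16]
  [6] addr=0x2e blk=5 s=1: MISS | VC [8, 16, 9]
  [7] addr=0x2f blk=5 s=1: L1-HIT | VC [8, 16, 9]
  [8] addr=0x2d blk=5 s=1: L1-HIT | VC [8, 16, 9]
  [9] addr=0x29 blk=5 s=1: L1-HIT | VC [8, 16, 9]
  [10] addr=0x81 blk=16 s=0: VC-HIT | VC [8, 24, 9]
  [11] addr=0x24 blk=4 s=0: MISS | VC [24, 9, 16]
  [12] addr=0x44 blk=8 s=0: MISS | VC [9, 16, 4]
  [13] addr=0x24 blk=4 s=0: VC-HIT | VC [9, 16, 8]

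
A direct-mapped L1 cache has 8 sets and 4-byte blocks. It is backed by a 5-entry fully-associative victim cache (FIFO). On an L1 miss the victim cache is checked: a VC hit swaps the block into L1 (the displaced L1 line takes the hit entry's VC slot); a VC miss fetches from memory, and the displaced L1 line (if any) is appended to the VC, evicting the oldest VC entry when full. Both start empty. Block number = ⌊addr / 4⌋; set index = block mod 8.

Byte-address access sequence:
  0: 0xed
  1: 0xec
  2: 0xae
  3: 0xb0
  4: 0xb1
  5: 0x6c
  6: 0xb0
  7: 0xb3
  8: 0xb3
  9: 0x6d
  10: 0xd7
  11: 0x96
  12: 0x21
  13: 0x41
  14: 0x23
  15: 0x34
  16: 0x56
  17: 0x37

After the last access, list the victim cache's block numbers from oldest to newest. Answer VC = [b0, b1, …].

#0 0xed→b59/s3 MISS; vc=[]
#1 0xec→b59/s3 L1-HIT; vc=[]
#2 0xae→b43/s3 MISS; vc=[59]
#3 0xb0→b44/s4 MISS; vc=[59]
#4 0xb1→b44/s4 L1-HIT; vc=[59]
#5 0x6c→b27/s3 MISS; vc=[59,43]
#6 0xb0→b44/s4 L1-HIT; vc=[59,43]
#7 0xb3→b44/s4 L1-HIT; vc=[59,43]
#8 0xb3→b44/s4 L1-HIT; vc=[59,43]
#9 0x6d→b27/s3 L1-HIT; vc=[59,43]
#10 0xd7→b53/s5 MISS; vc=[59,43]
#11 0x96→b37/s5 MISS; vc=[59,43,53]
#12 0x21→b8/s0 MISS; vc=[59,43,53]
#13 0x41→b16/s0 MISS; vc=[59,43,53,8]
#14 0x23→b8/s0 VC-HIT; vc=[59,43,53,16]
#15 0x34→b13/s5 MISS; vc=[59,43,53,16,37]
#16 0x56→b21/s5 MISS; vc=[43,53,16,37,13]
#17 0x37→b13/s5 VC-HIT; vc=[43,53,16,37,21]

VC = [43, 53, 16, 37, 21]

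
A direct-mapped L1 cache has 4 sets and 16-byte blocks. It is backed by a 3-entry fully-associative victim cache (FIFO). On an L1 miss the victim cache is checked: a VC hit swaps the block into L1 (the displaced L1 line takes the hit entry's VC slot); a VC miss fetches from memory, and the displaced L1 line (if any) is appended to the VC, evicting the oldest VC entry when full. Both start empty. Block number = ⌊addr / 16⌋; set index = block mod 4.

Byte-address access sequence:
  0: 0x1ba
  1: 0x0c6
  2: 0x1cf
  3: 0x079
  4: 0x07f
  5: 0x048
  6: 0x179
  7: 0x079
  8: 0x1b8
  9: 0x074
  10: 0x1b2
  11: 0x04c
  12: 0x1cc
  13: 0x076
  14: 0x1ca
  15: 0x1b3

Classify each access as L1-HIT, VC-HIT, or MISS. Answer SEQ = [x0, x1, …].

SEQ = [MISS, MISS, MISS, MISS, L1-HIT, MISS, MISS, VC-HIT, VC-HIT, VC-HIT, VC-HIT, L1-HIT, VC-HIT, VC-HIT, L1-HIT, VC-HIT]

  [0] addr=0x1ba blk=27 s=3: MISS | VC []
  [1] addr=0xc6 blk=12 s=0: MISS | VC []
  [2] addr=0x1cf blk=28 s=0: MISS | VC [12]
  [3] addr=0x79 blk=7 s=3: MISS | VC [12, 27]
  [4] addr=0x7f blk=7 s=3: L1-HIT | VC [12, 27]
  [5] addr=0x48 blk=4 s=0: MISS | VC [12, 27, 28]
  [6] addr=0x179 blk=23 s=3: MISS | VC [27, 28, 7]
  [7] addr=0x79 blk=7 s=3: VC-HIT | VC [27, 28, 23]
  [8] addr=0x1b8 blk=27 s=3: VC-HIT | VC [7, 28, 23]
  [9] addr=0x74 blk=7 s=3: VC-HIT | VC [27, 28, 23]
  [10] addr=0x1b2 blk=27 s=3: VC-HIT | VC [7, 28, 23]
  [11] addr=0x4c blk=4 s=0: L1-HIT | VC [7, 28, 23]
  [12] addr=0x1cc blk=28 s=0: VC-HIT | VC [7, 4, 23]
  [13] addr=0x76 blk=7 s=3: VC-HIT | VC [27, 4, 23]
  [14] addr=0x1ca blk=28 s=0: L1-HIT | VC [27, 4, 23]
  [15] addr=0x1b3 blk=27 s=3: VC-HIT | VC [7, 4, 23]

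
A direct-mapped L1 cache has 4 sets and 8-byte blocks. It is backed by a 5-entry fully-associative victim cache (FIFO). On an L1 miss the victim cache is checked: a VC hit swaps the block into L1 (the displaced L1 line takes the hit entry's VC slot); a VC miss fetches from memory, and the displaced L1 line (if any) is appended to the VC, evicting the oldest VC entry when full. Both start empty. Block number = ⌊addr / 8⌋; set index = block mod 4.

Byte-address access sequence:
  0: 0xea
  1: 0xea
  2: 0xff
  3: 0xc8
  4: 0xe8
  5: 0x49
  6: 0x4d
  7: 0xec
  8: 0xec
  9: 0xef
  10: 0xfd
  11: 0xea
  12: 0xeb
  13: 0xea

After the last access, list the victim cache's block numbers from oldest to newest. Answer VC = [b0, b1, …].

  [0] addr=0xea blk=29 s=1: MISS | VC []
  [1] addr=0xea blk=29 s=1: L1-HIT | VC []
  [2] addr=0xff blk=31 s=3: MISS | VC []
  [3] addr=0xc8 blk=25 s=1: MISS | VC [29]
  [4] addr=0xe8 blk=29 s=1: VC-HIT | VC [25]
  [5] addr=0x49 blk=9 s=1: MISS | VC [25, 29]
  [6] addr=0x4d blk=9 s=1: L1-HIT | VC [25, 29]
  [7] addr=0xec blk=29 s=1: VC-HIT | VC [25, 9]
  [8] addr=0xec blk=29 s=1: L1-HIT | VC [25, 9]
  [9] addr=0xef blk=29 s=1: L1-HIT | VC [25, 9]
  [10] addr=0xfd blk=31 s=3: L1-HIT | VC [25, 9]
  [11] addr=0xea blk=29 s=1: L1-HIT | VC [25, 9]
  [12] addr=0xeb blk=29 s=1: L1-HIT | VC [25, 9]
  [13] addr=0xea blk=29 s=1: L1-HIT | VC [25, 9]

VC = [25, 9]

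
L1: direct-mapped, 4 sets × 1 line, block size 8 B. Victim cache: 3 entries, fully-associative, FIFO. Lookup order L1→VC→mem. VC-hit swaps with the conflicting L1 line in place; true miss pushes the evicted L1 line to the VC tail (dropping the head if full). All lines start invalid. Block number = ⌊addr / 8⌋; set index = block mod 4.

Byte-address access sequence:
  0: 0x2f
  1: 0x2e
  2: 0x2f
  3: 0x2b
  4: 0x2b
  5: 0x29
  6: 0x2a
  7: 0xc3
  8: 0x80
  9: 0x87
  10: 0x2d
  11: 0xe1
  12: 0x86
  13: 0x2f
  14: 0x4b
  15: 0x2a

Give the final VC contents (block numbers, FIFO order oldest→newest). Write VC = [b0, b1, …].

VC = [24, 28, 9]

  [0] addr=0x2f blk=5 s=1: MISS | VC []
  [1] addr=0x2e blk=5 s=1: L1-HIT | VC []
  [2] addr=0x2f blk=5 s=1: L1-HIT | VC []
  [3] addr=0x2b blk=5 s=1: L1-HIT | VC []
  [4] addr=0x2b blk=5 s=1: L1-HIT | VC []
  [5] addr=0x29 blk=5 s=1: L1-HIT | VC []
  [6] addr=0x2a blk=5 s=1: L1-HIT | VC []
  [7] addr=0xc3 blk=24 s=0: MISS | VC []
  [8] addr=0x80 blk=16 s=0: MISS | VC [24]
  [9] addr=0x87 blk=16 s=0: L1-HIT | VC [24]
  [10] addr=0x2d blk=5 s=1: L1-HIT | VC [24]
  [11] addr=0xe1 blk=28 s=0: MISS | VC [24, 16]
  [12] addr=0x86 blk=16 s=0: VC-HIT | VC [24, 28]
  [13] addr=0x2f blk=5 s=1: L1-HIT | VC [24, 28]
  [14] addr=0x4b blk=9 s=1: MISS | VC [24, 28, 5]
  [15] addr=0x2a blk=5 s=1: VC-HIT | VC [24, 28, 9]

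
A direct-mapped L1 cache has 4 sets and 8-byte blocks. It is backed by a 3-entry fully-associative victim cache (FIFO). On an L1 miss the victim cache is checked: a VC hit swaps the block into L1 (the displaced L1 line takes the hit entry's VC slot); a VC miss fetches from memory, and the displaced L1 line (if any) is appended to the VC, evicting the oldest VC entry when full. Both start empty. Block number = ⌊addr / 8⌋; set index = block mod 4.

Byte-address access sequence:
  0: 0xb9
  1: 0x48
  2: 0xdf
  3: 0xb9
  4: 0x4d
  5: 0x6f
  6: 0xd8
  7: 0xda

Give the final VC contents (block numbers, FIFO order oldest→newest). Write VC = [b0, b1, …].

VC = [23, 9]

  [0] addr=0xb9 blk=23 s=3: MISS | VC []
  [1] addr=0x48 blk=9 s=1: MISS | VC []
  [2] addr=0xdf blk=27 s=3: MISS | VC [23]
  [3] addr=0xb9 blk=23 s=3: VC-HIT | VC [27]
  [4] addr=0x4d blk=9 s=1: L1-HIT | VC [27]
  [5] addr=0x6f blk=13 s=1: MISS | VC [27, 9]
  [6] addr=0xd8 blk=27 s=3: VC-HIT | VC [23, 9]
  [7] addr=0xda blk=27 s=3: L1-HIT | VC [23, 9]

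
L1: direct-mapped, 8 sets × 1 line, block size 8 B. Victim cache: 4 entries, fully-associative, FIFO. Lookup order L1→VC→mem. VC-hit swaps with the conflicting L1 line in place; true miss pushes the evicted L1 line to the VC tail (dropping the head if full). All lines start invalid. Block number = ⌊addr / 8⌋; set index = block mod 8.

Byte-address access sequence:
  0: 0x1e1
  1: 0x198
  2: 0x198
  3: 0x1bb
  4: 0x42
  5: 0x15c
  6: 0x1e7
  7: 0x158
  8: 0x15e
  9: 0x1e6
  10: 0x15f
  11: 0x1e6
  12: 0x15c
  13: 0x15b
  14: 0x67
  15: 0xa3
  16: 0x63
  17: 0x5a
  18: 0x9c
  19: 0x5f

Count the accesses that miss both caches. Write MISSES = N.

0: 0x1e1 (blk 60, set 4) → MISS  vc=[]
1: 0x198 (blk 51, set 3) → MISS  vc=[]
2: 0x198 (blk 51, set 3) → L1-HIT  vc=[]
3: 0x1bb (blk 55, set 7) → MISS  vc=[]
4: 0x42 (blk 8, set 0) → MISS  vc=[]
5: 0x15c (blk 43, set 3) → MISS  vc=[51]
6: 0x1e7 (blk 60, set 4) → L1-HIT  vc=[51]
7: 0x158 (blk 43, set 3) → L1-HIT  vc=[51]
8: 0x15e (blk 43, set 3) → L1-HIT  vc=[51]
9: 0x1e6 (blk 60, set 4) → L1-HIT  vc=[51]
10: 0x15f (blk 43, set 3) → L1-HIT  vc=[51]
11: 0x1e6 (blk 60, set 4) → L1-HIT  vc=[51]
12: 0x15c (blk 43, set 3) → L1-HIT  vc=[51]
13: 0x15b (blk 43, set 3) → L1-HIT  vc=[51]
14: 0x67 (blk 12, set 4) → MISS  vc=[51, 60]
15: 0xa3 (blk 20, set 4) → MISS  vc=[51, 60, 12]
16: 0x63 (blk 12, set 4) → VC-HIT  vc=[51, 60, 20]
17: 0x5a (blk 11, set 3) → MISS  vc=[51, 60, 20, 43]
18: 0x9c (blk 19, set 3) → MISS  vc=[60, 20, 43, 11]
19: 0x5f (blk 11, set 3) → VC-HIT  vc=[60, 20, 43, 19]

MISSES = 9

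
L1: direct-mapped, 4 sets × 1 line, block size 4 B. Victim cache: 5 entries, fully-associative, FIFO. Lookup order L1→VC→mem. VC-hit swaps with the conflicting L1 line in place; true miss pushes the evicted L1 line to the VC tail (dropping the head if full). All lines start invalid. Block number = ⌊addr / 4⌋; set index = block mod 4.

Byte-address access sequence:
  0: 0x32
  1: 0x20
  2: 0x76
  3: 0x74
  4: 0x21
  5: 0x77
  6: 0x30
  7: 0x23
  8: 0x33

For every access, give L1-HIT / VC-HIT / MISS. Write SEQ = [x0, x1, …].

SEQ = [MISS, MISS, MISS, L1-HIT, L1-HIT, L1-HIT, VC-HIT, VC-HIT, VC-HIT]

#0 0x32→b12/s0 MISS; vc=[]
#1 0x20→b8/s0 MISS; vc=[12]
#2 0x76→b29/s1 MISS; vc=[12]
#3 0x74→b29/s1 L1-HIT; vc=[12]
#4 0x21→b8/s0 L1-HIT; vc=[12]
#5 0x77→b29/s1 L1-HIT; vc=[12]
#6 0x30→b12/s0 VC-HIT; vc=[8]
#7 0x23→b8/s0 VC-HIT; vc=[12]
#8 0x33→b12/s0 VC-HIT; vc=[8]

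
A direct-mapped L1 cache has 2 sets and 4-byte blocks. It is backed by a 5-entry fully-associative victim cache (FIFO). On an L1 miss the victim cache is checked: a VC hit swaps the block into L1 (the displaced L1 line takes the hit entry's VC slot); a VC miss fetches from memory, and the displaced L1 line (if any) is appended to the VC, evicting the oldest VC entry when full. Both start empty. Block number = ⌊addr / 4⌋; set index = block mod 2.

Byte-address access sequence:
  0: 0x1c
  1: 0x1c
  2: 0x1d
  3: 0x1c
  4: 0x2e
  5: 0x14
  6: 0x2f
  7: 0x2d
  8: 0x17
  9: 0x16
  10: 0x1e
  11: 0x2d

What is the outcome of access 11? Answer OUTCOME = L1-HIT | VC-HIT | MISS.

OUTCOME = VC-HIT

0: 0x1c (blk 7, set 1) → MISS  vc=[]
1: 0x1c (blk 7, set 1) → L1-HIT  vc=[]
2: 0x1d (blk 7, set 1) → L1-HIT  vc=[]
3: 0x1c (blk 7, set 1) → L1-HIT  vc=[]
4: 0x2e (blk 11, set 1) → MISS  vc=[7]
5: 0x14 (blk 5, set 1) → MISS  vc=[7, 11]
6: 0x2f (blk 11, set 1) → VC-HIT  vc=[7, 5]
7: 0x2d (blk 11, set 1) → L1-HIT  vc=[7, 5]
8: 0x17 (blk 5, set 1) → VC-HIT  vc=[7, 11]
9: 0x16 (blk 5, set 1) → L1-HIT  vc=[7, 11]
10: 0x1e (blk 7, set 1) → VC-HIT  vc=[5, 11]
11: 0x2d (blk 11, set 1) → VC-HIT  vc=[5, 7]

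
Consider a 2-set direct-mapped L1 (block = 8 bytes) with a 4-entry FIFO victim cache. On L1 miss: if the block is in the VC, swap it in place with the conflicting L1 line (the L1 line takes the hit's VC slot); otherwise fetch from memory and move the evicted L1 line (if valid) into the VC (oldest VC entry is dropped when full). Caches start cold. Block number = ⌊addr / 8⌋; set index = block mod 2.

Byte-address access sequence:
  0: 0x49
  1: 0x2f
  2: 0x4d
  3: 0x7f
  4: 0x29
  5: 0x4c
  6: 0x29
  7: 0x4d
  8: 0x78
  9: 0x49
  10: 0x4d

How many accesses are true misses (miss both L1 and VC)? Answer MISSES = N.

MISSES = 3

  [0] addr=0x49 blk=9 s=1: MISS | VC []
  [1] addr=0x2f blk=5 s=1: MISS | VC [9]
  [2] addr=0x4d blk=9 s=1: VC-HIT | VC [5]
  [3] addr=0x7f blk=15 s=1: MISS | VC [5, 9]
  [4] addr=0x29 blk=5 s=1: VC-HIT | VC [15, 9]
  [5] addr=0x4c blk=9 s=1: VC-HIT | VC [15, 5]
  [6] addr=0x29 blk=5 s=1: VC-HIT | VC [15, 9]
  [7] addr=0x4d blk=9 s=1: VC-HIT | VC [15, 5]
  [8] addr=0x78 blk=15 s=1: VC-HIT | VC [9, 5]
  [9] addr=0x49 blk=9 s=1: VC-HIT | VC [15, 5]
  [10] addr=0x4d blk=9 s=1: L1-HIT | VC [15, 5]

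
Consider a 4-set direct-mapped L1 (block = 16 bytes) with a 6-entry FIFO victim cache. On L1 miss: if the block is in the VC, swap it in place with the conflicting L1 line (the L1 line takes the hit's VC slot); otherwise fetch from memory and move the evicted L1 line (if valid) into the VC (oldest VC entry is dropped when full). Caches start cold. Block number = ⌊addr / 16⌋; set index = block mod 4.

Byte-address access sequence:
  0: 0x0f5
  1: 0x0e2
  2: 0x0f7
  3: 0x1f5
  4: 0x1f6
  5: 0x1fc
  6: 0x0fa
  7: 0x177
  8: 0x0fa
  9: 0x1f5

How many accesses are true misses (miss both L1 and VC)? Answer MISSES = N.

#0 0xf5→b15/s3 MISS; vc=[]
#1 0xe2→b14/s2 MISS; vc=[]
#2 0xf7→b15/s3 L1-HIT; vc=[]
#3 0x1f5→b31/s3 MISS; vc=[15]
#4 0x1f6→b31/s3 L1-HIT; vc=[15]
#5 0x1fc→b31/s3 L1-HIT; vc=[15]
#6 0xfa→b15/s3 VC-HIT; vc=[31]
#7 0x177→b23/s3 MISS; vc=[31,15]
#8 0xfa→b15/s3 VC-HIT; vc=[31,23]
#9 0x1f5→b31/s3 VC-HIT; vc=[15,23]

MISSES = 4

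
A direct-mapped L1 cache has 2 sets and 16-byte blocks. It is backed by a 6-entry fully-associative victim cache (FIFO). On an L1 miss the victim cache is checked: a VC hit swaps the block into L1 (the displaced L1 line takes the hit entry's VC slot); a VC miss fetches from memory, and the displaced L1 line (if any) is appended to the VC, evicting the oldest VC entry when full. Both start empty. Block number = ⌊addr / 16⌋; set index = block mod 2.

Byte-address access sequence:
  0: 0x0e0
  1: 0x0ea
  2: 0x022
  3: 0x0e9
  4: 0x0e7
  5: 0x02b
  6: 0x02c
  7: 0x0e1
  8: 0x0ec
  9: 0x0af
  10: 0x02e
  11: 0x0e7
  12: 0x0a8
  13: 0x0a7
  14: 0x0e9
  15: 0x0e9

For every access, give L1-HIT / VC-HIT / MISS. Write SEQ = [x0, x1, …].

SEQ = [MISS, L1-HIT, MISS, VC-HIT, L1-HIT, VC-HIT, L1-HIT, VC-HIT, L1-HIT, MISS, VC-HIT, VC-HIT, VC-HIT, L1-HIT, VC-HIT, L1-HIT]

0: 0xe0 (blk 14, set 0) → MISS  vc=[]
1: 0xea (blk 14, set 0) → L1-HIT  vc=[]
2: 0x22 (blk 2, set 0) → MISS  vc=[14]
3: 0xe9 (blk 14, set 0) → VC-HIT  vc=[2]
4: 0xe7 (blk 14, set 0) → L1-HIT  vc=[2]
5: 0x2b (blk 2, set 0) → VC-HIT  vc=[14]
6: 0x2c (blk 2, set 0) → L1-HIT  vc=[14]
7: 0xe1 (blk 14, set 0) → VC-HIT  vc=[2]
8: 0xec (blk 14, set 0) → L1-HIT  vc=[2]
9: 0xaf (blk 10, set 0) → MISS  vc=[2, 14]
10: 0x2e (blk 2, set 0) → VC-HIT  vc=[10, 14]
11: 0xe7 (blk 14, set 0) → VC-HIT  vc=[10, 2]
12: 0xa8 (blk 10, set 0) → VC-HIT  vc=[14, 2]
13: 0xa7 (blk 10, set 0) → L1-HIT  vc=[14, 2]
14: 0xe9 (blk 14, set 0) → VC-HIT  vc=[10, 2]
15: 0xe9 (blk 14, set 0) → L1-HIT  vc=[10, 2]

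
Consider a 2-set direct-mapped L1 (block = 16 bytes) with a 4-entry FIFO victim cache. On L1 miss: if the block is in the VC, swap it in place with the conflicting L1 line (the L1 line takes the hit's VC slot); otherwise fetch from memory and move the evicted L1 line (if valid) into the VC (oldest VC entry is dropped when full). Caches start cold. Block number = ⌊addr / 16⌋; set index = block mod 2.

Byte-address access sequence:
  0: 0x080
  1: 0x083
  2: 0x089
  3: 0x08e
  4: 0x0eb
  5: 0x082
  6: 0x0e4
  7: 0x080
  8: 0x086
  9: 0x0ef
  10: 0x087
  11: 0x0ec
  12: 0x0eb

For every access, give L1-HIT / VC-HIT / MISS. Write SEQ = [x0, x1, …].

#0 0x80→b8/s0 MISS; vc=[]
#1 0x83→b8/s0 L1-HIT; vc=[]
#2 0x89→b8/s0 L1-HIT; vc=[]
#3 0x8e→b8/s0 L1-HIT; vc=[]
#4 0xeb→b14/s0 MISS; vc=[8]
#5 0x82→b8/s0 VC-HIT; vc=[14]
#6 0xe4→b14/s0 VC-HIT; vc=[8]
#7 0x80→b8/s0 VC-HIT; vc=[14]
#8 0x86→b8/s0 L1-HIT; vc=[14]
#9 0xef→b14/s0 VC-HIT; vc=[8]
#10 0x87→b8/s0 VC-HIT; vc=[14]
#11 0xec→b14/s0 VC-HIT; vc=[8]
#12 0xeb→b14/s0 L1-HIT; vc=[8]

SEQ = [MISS, L1-HIT, L1-HIT, L1-HIT, MISS, VC-HIT, VC-HIT, VC-HIT, L1-HIT, VC-HIT, VC-HIT, VC-HIT, L1-HIT]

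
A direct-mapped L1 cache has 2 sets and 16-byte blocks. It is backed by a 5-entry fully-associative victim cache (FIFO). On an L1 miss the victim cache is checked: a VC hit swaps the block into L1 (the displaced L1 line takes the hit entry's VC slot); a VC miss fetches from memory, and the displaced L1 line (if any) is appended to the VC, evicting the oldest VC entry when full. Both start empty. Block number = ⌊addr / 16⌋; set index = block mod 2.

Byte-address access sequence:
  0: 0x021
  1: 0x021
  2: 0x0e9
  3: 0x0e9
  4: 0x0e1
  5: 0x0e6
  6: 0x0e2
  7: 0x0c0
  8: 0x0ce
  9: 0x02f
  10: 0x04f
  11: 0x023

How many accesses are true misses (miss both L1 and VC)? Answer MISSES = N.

#0 0x21→b2/s0 MISS; vc=[]
#1 0x21→b2/s0 L1-HIT; vc=[]
#2 0xe9→b14/s0 MISS; vc=[2]
#3 0xe9→b14/s0 L1-HIT; vc=[2]
#4 0xe1→b14/s0 L1-HIT; vc=[2]
#5 0xe6→b14/s0 L1-HIT; vc=[2]
#6 0xe2→b14/s0 L1-HIT; vc=[2]
#7 0xc0→b12/s0 MISS; vc=[2,14]
#8 0xce→b12/s0 L1-HIT; vc=[2,14]
#9 0x2f→b2/s0 VC-HIT; vc=[12,14]
#10 0x4f→b4/s0 MISS; vc=[12,14,2]
#11 0x23→b2/s0 VC-HIT; vc=[12,14,4]

MISSES = 4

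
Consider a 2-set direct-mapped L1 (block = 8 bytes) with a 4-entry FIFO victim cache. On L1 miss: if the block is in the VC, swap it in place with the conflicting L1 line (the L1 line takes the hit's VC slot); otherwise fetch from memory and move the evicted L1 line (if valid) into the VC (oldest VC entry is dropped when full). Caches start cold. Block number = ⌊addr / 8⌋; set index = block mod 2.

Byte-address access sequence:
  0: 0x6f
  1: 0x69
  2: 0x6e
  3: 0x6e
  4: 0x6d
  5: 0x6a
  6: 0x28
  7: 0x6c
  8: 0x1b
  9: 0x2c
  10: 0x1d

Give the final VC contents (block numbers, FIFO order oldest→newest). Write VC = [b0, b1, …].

#0 0x6f→b13/s1 MISS; vc=[]
#1 0x69→b13/s1 L1-HIT; vc=[]
#2 0x6e→b13/s1 L1-HIT; vc=[]
#3 0x6e→b13/s1 L1-HIT; vc=[]
#4 0x6d→b13/s1 L1-HIT; vc=[]
#5 0x6a→b13/s1 L1-HIT; vc=[]
#6 0x28→b5/s1 MISS; vc=[13]
#7 0x6c→b13/s1 VC-HIT; vc=[5]
#8 0x1b→b3/s1 MISS; vc=[5,13]
#9 0x2c→b5/s1 VC-HIT; vc=[3,13]
#10 0x1d→b3/s1 VC-HIT; vc=[5,13]

VC = [5, 13]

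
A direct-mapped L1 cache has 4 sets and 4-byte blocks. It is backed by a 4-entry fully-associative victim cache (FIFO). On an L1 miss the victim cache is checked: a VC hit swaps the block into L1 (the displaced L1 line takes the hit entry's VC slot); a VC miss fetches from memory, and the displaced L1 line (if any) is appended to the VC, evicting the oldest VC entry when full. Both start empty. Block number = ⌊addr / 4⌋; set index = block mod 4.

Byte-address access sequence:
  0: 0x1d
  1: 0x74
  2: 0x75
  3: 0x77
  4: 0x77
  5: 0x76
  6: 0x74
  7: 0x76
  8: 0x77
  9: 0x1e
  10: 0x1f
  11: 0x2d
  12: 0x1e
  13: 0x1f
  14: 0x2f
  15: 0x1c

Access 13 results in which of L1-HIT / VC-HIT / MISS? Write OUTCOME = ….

OUTCOME = L1-HIT

0: 0x1d (blk 7, set 3) → MISS  vc=[]
1: 0x74 (blk 29, set 1) → MISS  vc=[]
2: 0x75 (blk 29, set 1) → L1-HIT  vc=[]
3: 0x77 (blk 29, set 1) → L1-HIT  vc=[]
4: 0x77 (blk 29, set 1) → L1-HIT  vc=[]
5: 0x76 (blk 29, set 1) → L1-HIT  vc=[]
6: 0x74 (blk 29, set 1) → L1-HIT  vc=[]
7: 0x76 (blk 29, set 1) → L1-HIT  vc=[]
8: 0x77 (blk 29, set 1) → L1-HIT  vc=[]
9: 0x1e (blk 7, set 3) → L1-HIT  vc=[]
10: 0x1f (blk 7, set 3) → L1-HIT  vc=[]
11: 0x2d (blk 11, set 3) → MISS  vc=[7]
12: 0x1e (blk 7, set 3) → VC-HIT  vc=[11]
13: 0x1f (blk 7, set 3) → L1-HIT  vc=[11]
14: 0x2f (blk 11, set 3) → VC-HIT  vc=[7]
15: 0x1c (blk 7, set 3) → VC-HIT  vc=[11]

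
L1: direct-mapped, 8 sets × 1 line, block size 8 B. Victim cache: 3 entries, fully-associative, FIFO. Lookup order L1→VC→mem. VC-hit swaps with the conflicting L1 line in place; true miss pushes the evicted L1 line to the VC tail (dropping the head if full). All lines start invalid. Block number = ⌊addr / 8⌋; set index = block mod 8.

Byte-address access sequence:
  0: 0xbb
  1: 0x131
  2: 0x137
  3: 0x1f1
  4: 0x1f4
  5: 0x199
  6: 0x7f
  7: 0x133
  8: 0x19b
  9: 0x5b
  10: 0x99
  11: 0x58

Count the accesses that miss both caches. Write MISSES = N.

MISSES = 7

  [0] addr=0xbb blk=23 s=7: MISS | VC []
  [1] addr=0x131 blk=38 s=6: MISS | VC []
  [2] addr=0x137 blk=38 s=6: L1-HIT | VC []
  [3] addr=0x1f1 blk=62 s=6: MISS | VC [38]
  [4] addr=0x1f4 blk=62 s=6: L1-HIT | VC [38]
  [5] addr=0x199 blk=51 s=3: MISS | VC [38]
  [6] addr=0x7f blk=15 s=7: MISS | VC [38, 23]
  [7] addr=0x133 blk=38 s=6: VC-HIT | VC [62, 23]
  [8] addr=0x19b blk=51 s=3: L1-HIT | VC [62, 23]
  [9] addr=0x5b blk=11 s=3: MISS | VC [62, 23, 51]
  [10] addr=0x99 blk=19 s=3: MISS | VC [23, 51, 11]
  [11] addr=0x58 blk=11 s=3: VC-HIT | VC [23, 51, 19]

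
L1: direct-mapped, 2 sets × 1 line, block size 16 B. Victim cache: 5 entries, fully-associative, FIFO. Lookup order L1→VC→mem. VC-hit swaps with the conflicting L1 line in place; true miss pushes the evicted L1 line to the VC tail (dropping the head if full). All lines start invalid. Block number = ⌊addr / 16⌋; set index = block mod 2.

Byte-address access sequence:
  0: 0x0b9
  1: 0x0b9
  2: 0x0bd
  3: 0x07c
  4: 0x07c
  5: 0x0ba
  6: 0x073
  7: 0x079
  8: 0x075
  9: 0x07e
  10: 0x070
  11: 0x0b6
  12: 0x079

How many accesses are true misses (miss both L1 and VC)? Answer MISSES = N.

MISSES = 2

#0 0xb9→b11/s1 MISS; vc=[]
#1 0xb9→b11/s1 L1-HIT; vc=[]
#2 0xbd→b11/s1 L1-HIT; vc=[]
#3 0x7c→b7/s1 MISS; vc=[11]
#4 0x7c→b7/s1 L1-HIT; vc=[11]
#5 0xba→b11/s1 VC-HIT; vc=[7]
#6 0x73→b7/s1 VC-HIT; vc=[11]
#7 0x79→b7/s1 L1-HIT; vc=[11]
#8 0x75→b7/s1 L1-HIT; vc=[11]
#9 0x7e→b7/s1 L1-HIT; vc=[11]
#10 0x70→b7/s1 L1-HIT; vc=[11]
#11 0xb6→b11/s1 VC-HIT; vc=[7]
#12 0x79→b7/s1 VC-HIT; vc=[11]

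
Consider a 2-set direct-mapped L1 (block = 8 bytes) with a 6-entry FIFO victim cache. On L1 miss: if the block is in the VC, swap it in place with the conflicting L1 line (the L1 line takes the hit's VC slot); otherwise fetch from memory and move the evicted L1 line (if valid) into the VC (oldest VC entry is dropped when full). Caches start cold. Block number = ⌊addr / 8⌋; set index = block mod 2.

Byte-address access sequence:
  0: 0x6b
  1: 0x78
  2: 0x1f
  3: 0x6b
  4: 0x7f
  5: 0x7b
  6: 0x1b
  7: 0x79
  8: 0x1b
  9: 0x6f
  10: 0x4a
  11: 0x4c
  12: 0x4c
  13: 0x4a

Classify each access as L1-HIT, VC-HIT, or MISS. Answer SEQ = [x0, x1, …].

  [0] addr=0x6b blk=13 s=1: MISS | VC []
  [1] addr=0x78 blk=15 s=1: MISS | VC [13]
  [2] addr=0x1f blk=3 s=1: MISS | VC [13, 15]
  [3] addr=0x6b blk=13 s=1: VC-HIT | VC [3, 15]
  [4] addr=0x7f blk=15 s=1: VC-HIT | VC [3, 13]
  [5] addr=0x7b blk=15 s=1: L1-HIT | VC [3, 13]
  [6] addr=0x1b blk=3 s=1: VC-HIT | VC [15, 13]
  [7] addr=0x79 blk=15 s=1: VC-HIT | VC [3, 13]
  [8] addr=0x1b blk=3 s=1: VC-HIT | VC [15, 13]
  [9] addr=0x6f blk=13 s=1: VC-HIT | VC [15, 3]
  [10] addr=0x4a blk=9 s=1: MISS | VC [15, 3, 13]
  [11] addr=0x4c blk=9 s=1: L1-HIT | VC [15, 3, 13]
  [12] addr=0x4c blk=9 s=1: L1-HIT | VC [15, 3, 13]
  [13] addr=0x4a blk=9 s=1: L1-HIT | VC [15, 3, 13]

SEQ = [MISS, MISS, MISS, VC-HIT, VC-HIT, L1-HIT, VC-HIT, VC-HIT, VC-HIT, VC-HIT, MISS, L1-HIT, L1-HIT, L1-HIT]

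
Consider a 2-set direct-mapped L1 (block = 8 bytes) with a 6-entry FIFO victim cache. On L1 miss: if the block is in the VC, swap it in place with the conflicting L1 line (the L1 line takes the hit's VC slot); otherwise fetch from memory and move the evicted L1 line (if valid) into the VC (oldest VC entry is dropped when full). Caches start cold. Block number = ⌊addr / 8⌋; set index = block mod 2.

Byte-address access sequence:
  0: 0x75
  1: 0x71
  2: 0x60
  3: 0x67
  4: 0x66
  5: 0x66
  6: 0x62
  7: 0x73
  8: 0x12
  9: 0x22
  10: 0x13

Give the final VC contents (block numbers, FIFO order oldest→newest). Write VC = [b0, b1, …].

VC = [12, 14, 4]

  [0] addr=0x75 blk=14 s=0: MISS | VC []
  [1] addr=0x71 blk=14 s=0: L1-HIT | VC []
  [2] addr=0x60 blk=12 s=0: MISS | VC [14]
  [3] addr=0x67 blk=12 s=0: L1-HIT | VC [14]
  [4] addr=0x66 blk=12 s=0: L1-HIT | VC [14]
  [5] addr=0x66 blk=12 s=0: L1-HIT | VC [14]
  [6] addr=0x62 blk=12 s=0: L1-HIT | VC [14]
  [7] addr=0x73 blk=14 s=0: VC-HIT | VC [12]
  [8] addr=0x12 blk=2 s=0: MISS | VC [12, 14]
  [9] addr=0x22 blk=4 s=0: MISS | VC [12, 14, 2]
  [10] addr=0x13 blk=2 s=0: VC-HIT | VC [12, 14, 4]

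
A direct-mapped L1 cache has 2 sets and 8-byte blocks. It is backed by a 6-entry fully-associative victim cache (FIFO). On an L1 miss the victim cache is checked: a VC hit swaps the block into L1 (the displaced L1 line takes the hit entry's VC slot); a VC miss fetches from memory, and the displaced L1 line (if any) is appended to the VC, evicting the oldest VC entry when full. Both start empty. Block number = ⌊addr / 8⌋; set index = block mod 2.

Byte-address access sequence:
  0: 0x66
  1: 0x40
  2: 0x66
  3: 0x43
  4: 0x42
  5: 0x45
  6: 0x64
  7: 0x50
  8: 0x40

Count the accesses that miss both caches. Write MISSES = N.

  [0] addr=0x66 blk=12 s=0: MISS | VC []
  [1] addr=0x40 blk=8 s=0: MISS | VC [12]
  [2] addr=0x66 blk=12 s=0: VC-HIT | VC [8]
  [3] addr=0x43 blk=8 s=0: VC-HIT | VC [12]
  [4] addr=0x42 blk=8 s=0: L1-HIT | VC [12]
  [5] addr=0x45 blk=8 s=0: L1-HIT | VC [12]
  [6] addr=0x64 blk=12 s=0: VC-HIT | VC [8]
  [7] addr=0x50 blk=10 s=0: MISS | VC [8, 12]
  [8] addr=0x40 blk=8 s=0: VC-HIT | VC [10, 12]

MISSES = 3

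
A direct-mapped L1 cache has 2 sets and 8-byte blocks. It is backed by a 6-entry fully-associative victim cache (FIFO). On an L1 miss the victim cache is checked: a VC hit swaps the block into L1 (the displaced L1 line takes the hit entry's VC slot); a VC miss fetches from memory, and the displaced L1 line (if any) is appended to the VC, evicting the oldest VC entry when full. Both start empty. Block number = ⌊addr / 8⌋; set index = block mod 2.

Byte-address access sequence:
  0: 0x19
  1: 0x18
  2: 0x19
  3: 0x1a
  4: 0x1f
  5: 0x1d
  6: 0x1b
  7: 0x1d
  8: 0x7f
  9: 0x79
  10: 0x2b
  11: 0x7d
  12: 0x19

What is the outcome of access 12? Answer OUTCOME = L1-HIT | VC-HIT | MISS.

#0 0x19→b3/s1 MISS; vc=[]
#1 0x18→b3/s1 L1-HIT; vc=[]
#2 0x19→b3/s1 L1-HIT; vc=[]
#3 0x1a→b3/s1 L1-HIT; vc=[]
#4 0x1f→b3/s1 L1-HIT; vc=[]
#5 0x1d→b3/s1 L1-HIT; vc=[]
#6 0x1b→b3/s1 L1-HIT; vc=[]
#7 0x1d→b3/s1 L1-HIT; vc=[]
#8 0x7f→b15/s1 MISS; vc=[3]
#9 0x79→b15/s1 L1-HIT; vc=[3]
#10 0x2b→b5/s1 MISS; vc=[3,15]
#11 0x7d→b15/s1 VC-HIT; vc=[3,5]
#12 0x19→b3/s1 VC-HIT; vc=[15,5]

OUTCOME = VC-HIT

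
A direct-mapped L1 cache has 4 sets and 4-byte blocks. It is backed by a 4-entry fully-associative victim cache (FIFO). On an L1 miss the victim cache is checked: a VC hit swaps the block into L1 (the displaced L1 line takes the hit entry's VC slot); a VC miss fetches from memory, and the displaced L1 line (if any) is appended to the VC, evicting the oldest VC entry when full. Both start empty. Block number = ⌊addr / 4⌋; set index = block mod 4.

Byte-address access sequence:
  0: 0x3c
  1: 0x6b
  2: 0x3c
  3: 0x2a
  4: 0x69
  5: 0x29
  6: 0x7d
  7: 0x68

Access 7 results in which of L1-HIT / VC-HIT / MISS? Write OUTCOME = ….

0: 0x3c (blk 15, set 3) → MISS  vc=[]
1: 0x6b (blk 26, set 2) → MISS  vc=[]
2: 0x3c (blk 15, set 3) → L1-HIT  vc=[]
3: 0x2a (blk 10, set 2) → MISS  vc=[26]
4: 0x69 (blk 26, set 2) → VC-HIT  vc=[10]
5: 0x29 (blk 10, set 2) → VC-HIT  vc=[26]
6: 0x7d (blk 31, set 3) → MISS  vc=[26, 15]
7: 0x68 (blk 26, set 2) → VC-HIT  vc=[10, 15]

OUTCOME = VC-HIT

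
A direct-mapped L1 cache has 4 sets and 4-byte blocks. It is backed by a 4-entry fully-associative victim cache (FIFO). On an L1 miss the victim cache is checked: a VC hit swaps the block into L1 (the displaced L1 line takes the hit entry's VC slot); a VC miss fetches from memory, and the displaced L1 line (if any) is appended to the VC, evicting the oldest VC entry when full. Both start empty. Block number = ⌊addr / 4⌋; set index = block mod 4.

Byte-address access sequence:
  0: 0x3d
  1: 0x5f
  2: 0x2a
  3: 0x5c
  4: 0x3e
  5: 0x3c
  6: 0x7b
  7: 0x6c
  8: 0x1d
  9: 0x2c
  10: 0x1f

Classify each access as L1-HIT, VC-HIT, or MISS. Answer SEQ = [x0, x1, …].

  [0] addr=0x3d blk=15 s=3: MISS | VC []
  [1] addr=0x5f blk=23 s=3: MISS | VC [15]
  [2] addr=0x2a blk=10 s=2: MISS | VC [15]
  [3] addr=0x5c blk=23 s=3: L1-HIT | VC [15]
  [4] addr=0x3e blk=15 s=3: VC-HIT | VC [23]
  [5] addr=0x3c blk=15 s=3: L1-HIT | VC [23]
  [6] addr=0x7b blk=30 s=2: MISS | VC [23, 10]
  [7] addr=0x6c blk=27 s=3: MISS | VC [23, 10, 15]
  [8] addr=0x1d blk=7 s=3: MISS | VC [23, 10, 15, 27]
  [9] addr=0x2c blk=11 s=3: MISS | VC [10, 15, 27, 7]
  [10] addr=0x1f blk=7 s=3: VC-HIT | VC [10, 15, 27, 11]

SEQ = [MISS, MISS, MISS, L1-HIT, VC-HIT, L1-HIT, MISS, MISS, MISS, MISS, VC-HIT]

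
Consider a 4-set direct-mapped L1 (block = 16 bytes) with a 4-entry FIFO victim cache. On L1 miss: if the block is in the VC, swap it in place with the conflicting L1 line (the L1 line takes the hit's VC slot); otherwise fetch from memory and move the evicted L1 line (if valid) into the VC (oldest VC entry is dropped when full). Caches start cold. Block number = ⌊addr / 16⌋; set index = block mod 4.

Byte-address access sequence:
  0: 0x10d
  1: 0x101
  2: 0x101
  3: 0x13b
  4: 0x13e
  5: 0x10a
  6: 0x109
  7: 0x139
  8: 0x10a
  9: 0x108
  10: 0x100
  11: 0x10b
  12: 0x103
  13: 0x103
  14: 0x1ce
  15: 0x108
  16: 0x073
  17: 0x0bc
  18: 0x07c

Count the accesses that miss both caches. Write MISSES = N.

  [0] addr=0x10d blk=16 s=0: MISS | VC []
  [1] addr=0x101 blk=16 s=0: L1-HIT | VC []
  [2] addr=0x101 blk=16 s=0: L1-HIT | VC []
  [3] addr=0x13b blk=19 s=3: MISS | VC []
  [4] addr=0x13e blk=19 s=3: L1-HIT | VC []
  [5] addr=0x10a blk=16 s=0: L1-HIT | VC []
  [6] addr=0x109 blk=16 s=0: L1-HIT | VC []
  [7] addr=0x139 blk=19 s=3: L1-HIT | VC []
  [8] addr=0x10a blk=16 s=0: L1-HIT | VC []
  [9] addr=0x108 blk=16 s=0: L1-HIT | VC []
  [10] addr=0x100 blk=16 s=0: L1-HIT | VC []
  [11] addr=0x10b blk=16 s=0: L1-HIT | VC []
  [12] addr=0x103 blk=16 s=0: L1-HIT | VC []
  [13] addr=0x103 blk=16 s=0: L1-HIT | VC []
  [14] addr=0x1ce blk=28 s=0: MISS | VC [16]
  [15] addr=0x108 blk=16 s=0: VC-HIT | VC [28]
  [16] addr=0x73 blk=7 s=3: MISS | VC [28, 19]
  [17] addr=0xbc blk=11 s=3: MISS | VC [28, 19, 7]
  [18] addr=0x7c blk=7 s=3: VC-HIT | VC [28, 19, 11]

MISSES = 5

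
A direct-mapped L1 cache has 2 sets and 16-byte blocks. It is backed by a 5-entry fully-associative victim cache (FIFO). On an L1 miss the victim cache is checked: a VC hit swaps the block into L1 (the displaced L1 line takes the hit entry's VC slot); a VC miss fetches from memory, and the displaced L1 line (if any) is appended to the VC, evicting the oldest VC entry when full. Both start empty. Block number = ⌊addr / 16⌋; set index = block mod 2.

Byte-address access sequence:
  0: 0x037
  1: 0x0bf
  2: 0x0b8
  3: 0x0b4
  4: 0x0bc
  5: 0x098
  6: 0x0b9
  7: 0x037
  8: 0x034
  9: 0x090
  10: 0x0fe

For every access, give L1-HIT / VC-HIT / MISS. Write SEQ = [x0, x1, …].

#0 0x37→b3/s1 MISS; vc=[]
#1 0xbf→b11/s1 MISS; vc=[3]
#2 0xb8→b11/s1 L1-HIT; vc=[3]
#3 0xb4→b11/s1 L1-HIT; vc=[3]
#4 0xbc→b11/s1 L1-HIT; vc=[3]
#5 0x98→b9/s1 MISS; vc=[3,11]
#6 0xb9→b11/s1 VC-HIT; vc=[3,9]
#7 0x37→b3/s1 VC-HIT; vc=[11,9]
#8 0x34→b3/s1 L1-HIT; vc=[11,9]
#9 0x90→b9/s1 VC-HIT; vc=[11,3]
#10 0xfe→b15/s1 MISS; vc=[11,3,9]

SEQ = [MISS, MISS, L1-HIT, L1-HIT, L1-HIT, MISS, VC-HIT, VC-HIT, L1-HIT, VC-HIT, MISS]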